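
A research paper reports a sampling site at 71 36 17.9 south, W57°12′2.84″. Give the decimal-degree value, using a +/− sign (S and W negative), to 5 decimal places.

-71.60497, -57.20079

Latitude: 71° + 36/60 + 17.9/3600 = 71 + 0.600000 + 0.004972 = 71.604972
S ⇒ negate
Lon: 12′ + 2.84″ = 12.04733′; 57 + 12.04733/60 = 57.200789
W ⇒ negate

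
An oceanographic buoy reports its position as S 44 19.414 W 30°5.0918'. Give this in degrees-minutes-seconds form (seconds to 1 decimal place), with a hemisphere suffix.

44°19′24.8″ S, 30°05′5.5″ W

φ: fractional minutes 0.41400 × 60 = 24.840″
Longitude: fractional minutes 0.09180 × 60 = 5.508″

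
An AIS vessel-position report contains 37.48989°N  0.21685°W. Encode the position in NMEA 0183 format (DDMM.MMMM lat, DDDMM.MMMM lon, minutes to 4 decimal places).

Latitude: minutes = (37.489890 − 37) × 60 = 29.393400
Lon: 0° + 0.216850 × 60 = 0° 13.011000′

3729.3934,N / 00013.0110,W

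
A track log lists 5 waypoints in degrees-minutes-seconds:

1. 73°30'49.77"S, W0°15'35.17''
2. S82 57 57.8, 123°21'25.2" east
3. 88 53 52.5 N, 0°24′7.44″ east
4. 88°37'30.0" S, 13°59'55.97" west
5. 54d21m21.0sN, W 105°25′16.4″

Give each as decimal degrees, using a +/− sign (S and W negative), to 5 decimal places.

1. -73.51383, -0.25977
2. -82.96606, 123.35700
3. 88.89792, 0.40207
4. -88.62500, -13.99888
5. 54.35583, -105.42122

Point 1:
  Latitude: 73 + 30/60 + 49.77/3600 = 73.513825
  hemisphere S, so the sign is −
  Longitude: 15′ + 35.17″ = 15.58617′; 0 + 15.58617/60 = 0.259769
  W ⇒ negate
Point 2:
  φ: 82 + 57/60 + 57.8/3600 = 82.966056
  hemisphere S, so the sign is −
  Longitude: 123° + 21/60 + 25.2/3600 = 123 + 0.350000 + 0.007000 = 123.357000
  E ⇒ keep positive
Point 3:
  Lat: 53′ + 52.5″ = 53.87500′; 88 + 53.87500/60 = 88.897917
  N ⇒ keep positive
  Lon: 0 + 24/60 + 7.44/3600 = 0.402067
  E → positive
Point 4:
  Latitude: 88 + 37/60 + 30/3600 = 88.625000
  S ⇒ negate
  λ: 59′ + 55.97″ = 59.93283′; 13 + 59.93283/60 = 13.998881
  hemisphere W, so the sign is −
Point 5:
  Lat: 21′ + 21″ = 21.35000′; 54 + 21.35000/60 = 54.355833
  N → positive
  λ: 105° + 25/60 + 16.4/3600 = 105 + 0.416667 + 0.004556 = 105.421222
  W → negative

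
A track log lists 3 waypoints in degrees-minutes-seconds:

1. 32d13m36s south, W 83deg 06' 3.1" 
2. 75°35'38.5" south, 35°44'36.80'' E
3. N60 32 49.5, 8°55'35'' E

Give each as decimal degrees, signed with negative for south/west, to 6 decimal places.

1. -32.226667, -83.100861
2. -75.594028, 35.743556
3. 60.547083, 8.926389

Point 1:
  φ: 32° + 13/60 + 36/3600 = 32 + 0.216667 + 0.010000 = 32.2266667
  hemisphere S, so the sign is −
  Lon: 83° + 6/60 + 3.1/3600 = 83 + 0.100000 + 0.000861 = 83.1008611
  W → negative
Point 2:
  Lat: 75 + 35/60 + 38.5/3600 = 75.5940278
  S → negative
  Longitude: 44′ + 36.8″ = 44.61333′; 35 + 44.61333/60 = 35.7435556
  E ⇒ keep positive
Point 3:
  Lat: 60° + 32/60 + 49.5/3600 = 60 + 0.533333 + 0.013750 = 60.5470833
  N → positive
  Lon: 8° + 55/60 + 35/3600 = 8 + 0.916667 + 0.009722 = 8.9263889
  E ⇒ keep positive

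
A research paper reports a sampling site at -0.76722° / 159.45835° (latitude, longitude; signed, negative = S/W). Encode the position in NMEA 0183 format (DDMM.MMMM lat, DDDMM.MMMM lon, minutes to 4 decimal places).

0046.0332,S / 15927.5010,E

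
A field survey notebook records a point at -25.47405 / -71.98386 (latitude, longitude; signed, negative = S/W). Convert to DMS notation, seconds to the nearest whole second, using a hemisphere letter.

25°28′27″ S, 71°59′2″ W

Latitude is negative → S; |value| = 25.474050
Lat: 0.474050 × 60 = 28.44300′ → 28′, remainder × 60 = 26.58″
Longitude is negative → W; |value| = 71.983860
Lon: 0.983860 × 60 = 59.03160′ → 59′, remainder × 60 = 1.90″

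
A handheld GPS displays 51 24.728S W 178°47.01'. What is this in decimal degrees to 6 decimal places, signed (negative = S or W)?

Latitude: 51 + 24.728/60 = 51.4121333
S ⇒ negate
Longitude: 47.01′ = 0.783500°; total 178.7835000
W ⇒ negate

-51.412133, -178.783500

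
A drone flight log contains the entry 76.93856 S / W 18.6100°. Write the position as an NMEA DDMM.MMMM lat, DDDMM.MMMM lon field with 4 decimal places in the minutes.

7656.3136,S / 01836.6000,W

Latitude: fractional part 0.938560 → 56.313600 minutes
λ: fractional part 0.610000 → 36.600000 minutes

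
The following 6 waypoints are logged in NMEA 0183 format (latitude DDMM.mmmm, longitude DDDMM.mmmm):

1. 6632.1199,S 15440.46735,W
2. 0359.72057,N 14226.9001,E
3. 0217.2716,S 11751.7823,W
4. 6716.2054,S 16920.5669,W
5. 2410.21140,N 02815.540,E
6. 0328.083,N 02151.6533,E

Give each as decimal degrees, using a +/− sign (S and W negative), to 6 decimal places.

Point 1:
  Lat: degrees = first 2 digits = 66, minutes = 32.1199; 66 + 32.1199/60 = 66.5353317
  S → negative
  λ: degrees = first 3 digits = 154, minutes = 40.46735; 154 + 40.46735/60 = 154.6744558
  W → negative
Point 2:
  Lat: split at 2 digits → 03° and 59.72057′; 3 + 59.72057/60 = 3.9953428
  N ⇒ keep positive
  λ: degrees = first 3 digits = 142, minutes = 26.9001; 142 + 26.9001/60 = 142.4483350
  E ⇒ keep positive
Point 3:
  φ: split at 2 digits → 02° and 17.2716′; 2 + 17.2716/60 = 2.2878600
  S → negative
  λ: split at 3 digits → 117° and 51.7823′; 117 + 51.7823/60 = 117.8630383
  W ⇒ negate
Point 4:
  Latitude: split at 2 digits → 67° and 16.2054′; 67 + 16.2054/60 = 67.2700900
  hemisphere S, so the sign is −
  Lon: split at 3 digits → 169° and 20.5669′; 169 + 20.5669/60 = 169.3427817
  W ⇒ negate
Point 5:
  Lat: split at 2 digits → 24° and 10.2114′; 24 + 10.2114/60 = 24.1701900
  N ⇒ keep positive
  Longitude: degrees = first 3 digits = 28, minutes = 15.54; 28 + 15.54/60 = 28.2590000
  E → positive
Point 6:
  Latitude: degrees = first 2 digits = 3, minutes = 28.083; 3 + 28.083/60 = 3.4680500
  N → positive
  λ: degrees = first 3 digits = 21, minutes = 51.6533; 21 + 51.6533/60 = 21.8608883
  E → positive

1. -66.535332, -154.674456
2. 3.995343, 142.448335
3. -2.287860, -117.863038
4. -67.270090, -169.342782
5. 24.170190, 28.259000
6. 3.468050, 21.860888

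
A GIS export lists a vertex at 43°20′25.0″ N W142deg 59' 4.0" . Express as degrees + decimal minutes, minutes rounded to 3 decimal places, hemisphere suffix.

Lat: 20 + 25/60 = 20.41667′
Lon: seconds/60 = 0.06667; minutes = 59 + 0.06667 = 59.06667

43° 20.417′ N, 142° 59.067′ W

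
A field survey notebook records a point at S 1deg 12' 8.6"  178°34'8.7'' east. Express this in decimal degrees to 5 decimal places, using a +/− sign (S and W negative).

-1.20239, 178.56908

φ: 12′ + 8.6″ = 12.14333′; 1 + 12.14333/60 = 1.202389
hemisphere S, so the sign is −
Longitude: 178 + 34/60 + 8.7/3600 = 178.569083
E ⇒ keep positive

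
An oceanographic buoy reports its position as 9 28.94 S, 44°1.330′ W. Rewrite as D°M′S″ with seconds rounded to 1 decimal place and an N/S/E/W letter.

φ: fractional minutes 0.94000 × 60 = 56.400″
λ: fractional minutes 0.33000 × 60 = 19.800″

9°28′56.4″ S, 44°01′19.8″ W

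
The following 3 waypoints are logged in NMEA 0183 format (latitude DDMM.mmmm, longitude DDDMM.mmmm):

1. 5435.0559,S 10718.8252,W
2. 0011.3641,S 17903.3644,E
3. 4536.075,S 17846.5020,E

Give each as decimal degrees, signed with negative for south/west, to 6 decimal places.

Point 1:
  φ: split at 2 digits → 54° and 35.0559′; 54 + 35.0559/60 = 54.5842650
  hemisphere S, so the sign is −
  Longitude: split at 3 digits → 107° and 18.8252′; 107 + 18.8252/60 = 107.3137533
  W ⇒ negate
Point 2:
  Latitude: degrees = first 2 digits = 0, minutes = 11.3641; 0 + 11.3641/60 = 0.1894017
  S → negative
  Lon: degrees = first 3 digits = 179, minutes = 3.3644; 179 + 3.3644/60 = 179.0560733
  E → positive
Point 3:
  Latitude: split at 2 digits → 45° and 36.075′; 45 + 36.075/60 = 45.6012500
  S → negative
  Longitude: split at 3 digits → 178° and 46.502′; 178 + 46.502/60 = 178.7750333
  E ⇒ keep positive

1. -54.584265, -107.313753
2. -0.189402, 179.056073
3. -45.601250, 178.775033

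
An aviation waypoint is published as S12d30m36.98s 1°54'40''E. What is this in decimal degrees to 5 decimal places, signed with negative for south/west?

-12.51027, 1.91111

φ: 12 + 30/60 + 36.98/3600 = 12.510272
S → negative
λ: 1 + 54/60 + 40/3600 = 1.911111
E ⇒ keep positive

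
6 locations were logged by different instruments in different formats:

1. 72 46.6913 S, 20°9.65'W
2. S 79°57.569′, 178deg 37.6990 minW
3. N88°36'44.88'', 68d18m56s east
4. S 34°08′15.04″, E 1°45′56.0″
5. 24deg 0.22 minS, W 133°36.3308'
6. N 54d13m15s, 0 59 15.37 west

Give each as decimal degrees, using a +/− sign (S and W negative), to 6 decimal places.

1. -72.778188, -20.160833
2. -79.959483, -178.628317
3. 88.612467, 68.315556
4. -34.137511, 1.765556
5. -24.003667, -133.605513
6. 54.220833, -0.987603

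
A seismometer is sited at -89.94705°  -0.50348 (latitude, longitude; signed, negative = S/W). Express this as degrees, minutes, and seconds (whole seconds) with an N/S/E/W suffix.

Latitude is negative → S; |value| = 89.947050
φ: whole degrees 89; 56.82300′ → 56′ and 49.38″
Longitude is negative → W; |value| = 0.503480
Longitude: 0.503480° → 30.20880′; 0.20880 × 60 = 12.53″

89°56′49″ S, 0°30′13″ W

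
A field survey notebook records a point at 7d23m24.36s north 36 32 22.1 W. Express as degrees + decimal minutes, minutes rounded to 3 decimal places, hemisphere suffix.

φ: seconds/60 = 0.40600; minutes = 23 + 0.40600 = 23.40600
Longitude: seconds/60 = 0.36833; minutes = 32 + 0.36833 = 32.36833

7° 23.406′ N, 36° 32.368′ W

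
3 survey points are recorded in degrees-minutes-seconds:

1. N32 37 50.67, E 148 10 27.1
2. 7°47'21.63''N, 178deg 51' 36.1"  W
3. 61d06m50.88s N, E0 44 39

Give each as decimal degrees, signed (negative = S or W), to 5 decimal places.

1. 32.63074, 148.17419
2. 7.78934, -178.86003
3. 61.11413, 0.74417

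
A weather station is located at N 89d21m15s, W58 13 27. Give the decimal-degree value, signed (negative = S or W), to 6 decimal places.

φ: 89 + 21/60 + 15/3600 = 89.3541667
N ⇒ keep positive
λ: 58 + 13/60 + 27/3600 = 58.2241667
W ⇒ negate

89.354167, -58.224167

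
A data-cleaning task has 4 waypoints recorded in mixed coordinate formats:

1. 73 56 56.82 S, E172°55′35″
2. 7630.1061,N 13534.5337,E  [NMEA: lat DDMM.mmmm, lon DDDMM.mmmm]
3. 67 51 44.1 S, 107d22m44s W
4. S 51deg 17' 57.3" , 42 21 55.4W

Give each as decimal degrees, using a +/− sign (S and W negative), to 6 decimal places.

1. -73.949117, 172.926389
2. 76.501768, 135.575562
3. -67.862250, -107.378889
4. -51.299250, -42.365389

Point 1:
  φ: 73° + 56/60 + 56.82/3600 = 73 + 0.933333 + 0.015783 = 73.9491167
  S → negative
  Longitude: 172 + 55/60 + 35/3600 = 172.9263889
  E → positive
Point 2:
  Latitude: degrees = first 2 digits = 76, minutes = 30.1061; 76 + 30.1061/60 = 76.5017683
  N → positive
  Lon: split at 3 digits → 135° and 34.5337′; 135 + 34.5337/60 = 135.5755617
  E ⇒ keep positive
Point 3:
  Latitude: 67 + 51/60 + 44.1/3600 = 67.8622500
  S ⇒ negate
  λ: 107° + 22/60 + 44/3600 = 107 + 0.366667 + 0.012222 = 107.3788889
  W ⇒ negate
Point 4:
  Lat: 51° + 17/60 + 57.3/3600 = 51 + 0.283333 + 0.015917 = 51.2992500
  S → negative
  Longitude: 21′ + 55.4″ = 21.92333′; 42 + 21.92333/60 = 42.3653889
  hemisphere W, so the sign is −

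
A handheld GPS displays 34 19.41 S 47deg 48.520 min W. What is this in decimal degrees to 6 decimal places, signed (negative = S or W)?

Lat: 19.41′ = 0.323500°; total 34.3235000
hemisphere S, so the sign is −
Lon: 47 + 48.52/60 = 47.8086667
W → negative

-34.323500, -47.808667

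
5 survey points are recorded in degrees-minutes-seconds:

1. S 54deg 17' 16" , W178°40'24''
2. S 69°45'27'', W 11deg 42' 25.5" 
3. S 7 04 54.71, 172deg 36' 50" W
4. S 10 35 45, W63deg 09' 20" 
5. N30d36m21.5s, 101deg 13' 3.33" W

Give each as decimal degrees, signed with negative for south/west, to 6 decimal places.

1. -54.287778, -178.673333
2. -69.757500, -11.707083
3. -7.081864, -172.613889
4. -10.595833, -63.155556
5. 30.605972, -101.217592

Point 1:
  Latitude: 54 + 17/60 + 16/3600 = 54.2877778
  S → negative
  λ: 178° + 40/60 + 24/3600 = 178 + 0.666667 + 0.006667 = 178.6733333
  W → negative
Point 2:
  Latitude: 69 + 45/60 + 27/3600 = 69.7575000
  S ⇒ negate
  Longitude: 11 + 42/60 + 25.5/3600 = 11.7070833
  W ⇒ negate
Point 3:
  Latitude: 4′ + 54.71″ = 4.91183′; 7 + 4.91183/60 = 7.0818639
  hemisphere S, so the sign is −
  Lon: 172° + 36/60 + 50/3600 = 172 + 0.600000 + 0.013889 = 172.6138889
  W → negative
Point 4:
  Lat: 35′ + 45″ = 35.75000′; 10 + 35.75000/60 = 10.5958333
  S → negative
  Longitude: 63 + 9/60 + 20/3600 = 63.1555556
  W ⇒ negate
Point 5:
  Latitude: 36′ + 21.5″ = 36.35833′; 30 + 36.35833/60 = 30.6059722
  N ⇒ keep positive
  Lon: 101° + 13/60 + 3.33/3600 = 101 + 0.216667 + 0.000925 = 101.2175917
  W → negative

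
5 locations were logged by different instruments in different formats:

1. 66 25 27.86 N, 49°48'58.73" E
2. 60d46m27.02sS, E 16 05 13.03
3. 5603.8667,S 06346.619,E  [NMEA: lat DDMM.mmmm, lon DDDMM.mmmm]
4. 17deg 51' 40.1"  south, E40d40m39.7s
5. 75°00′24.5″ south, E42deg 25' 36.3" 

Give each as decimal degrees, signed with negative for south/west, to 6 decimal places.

Point 1:
  φ: 66° + 25/60 + 27.86/3600 = 66 + 0.416667 + 0.007739 = 66.4244056
  N ⇒ keep positive
  Longitude: 48′ + 58.73″ = 48.97883′; 49 + 48.97883/60 = 49.8163139
  E → positive
Point 2:
  Latitude: 60° + 46/60 + 27.02/3600 = 60 + 0.766667 + 0.007506 = 60.7741722
  S ⇒ negate
  Lon: 16 + 5/60 + 13.03/3600 = 16.0869528
  E ⇒ keep positive
Point 3:
  Latitude: degrees = first 2 digits = 56, minutes = 3.8667; 56 + 3.8667/60 = 56.0644450
  hemisphere S, so the sign is −
  λ: split at 3 digits → 063° and 46.619′; 63 + 46.619/60 = 63.7769833
  E ⇒ keep positive
Point 4:
  φ: 17° + 51/60 + 40.1/3600 = 17 + 0.850000 + 0.011139 = 17.8611389
  hemisphere S, so the sign is −
  Lon: 40 + 40/60 + 39.7/3600 = 40.6776944
  E ⇒ keep positive
Point 5:
  Lat: 0′ + 24.5″ = 0.40833′; 75 + 0.40833/60 = 75.0068056
  S → negative
  Longitude: 42° + 25/60 + 36.3/3600 = 42 + 0.416667 + 0.010083 = 42.4267500
  E → positive

1. 66.424406, 49.816314
2. -60.774172, 16.086953
3. -56.064445, 63.776983
4. -17.861139, 40.677694
5. -75.006806, 42.426750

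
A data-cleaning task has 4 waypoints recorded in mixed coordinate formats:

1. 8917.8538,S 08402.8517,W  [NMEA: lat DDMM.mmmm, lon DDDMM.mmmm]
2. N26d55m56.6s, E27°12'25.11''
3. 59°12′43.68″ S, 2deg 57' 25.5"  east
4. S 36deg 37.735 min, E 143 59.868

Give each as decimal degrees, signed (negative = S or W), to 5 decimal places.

Point 1:
  φ: degrees = first 2 digits = 89, minutes = 17.8538; 89 + 17.8538/60 = 89.297563
  hemisphere S, so the sign is −
  Lon: split at 3 digits → 084° and 2.8517′; 84 + 2.8517/60 = 84.047528
  W ⇒ negate
Point 2:
  Latitude: 26° + 55/60 + 56.6/3600 = 26 + 0.916667 + 0.015722 = 26.932389
  N ⇒ keep positive
  Longitude: 12′ + 25.11″ = 12.41850′; 27 + 12.41850/60 = 27.206975
  E ⇒ keep positive
Point 3:
  φ: 59 + 12/60 + 43.68/3600 = 59.212133
  hemisphere S, so the sign is −
  λ: 2 + 57/60 + 25.5/3600 = 2.957083
  E ⇒ keep positive
Point 4:
  Lat: 36 + 37.735/60 = 36.628917
  hemisphere S, so the sign is −
  Longitude: 59.868′ = 0.997800°; total 143.997800
  E → positive

1. -89.29756, -84.04753
2. 26.93239, 27.20698
3. -59.21213, 2.95708
4. -36.62892, 143.99780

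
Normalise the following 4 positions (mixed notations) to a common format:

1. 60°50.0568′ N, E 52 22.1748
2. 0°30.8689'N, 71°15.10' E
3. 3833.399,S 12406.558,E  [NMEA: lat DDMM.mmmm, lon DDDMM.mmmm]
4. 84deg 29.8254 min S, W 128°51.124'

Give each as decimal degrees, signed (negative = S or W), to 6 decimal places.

1. 60.834280, 52.369580
2. 0.514482, 71.251667
3. -38.556650, 124.109300
4. -84.497090, -128.852067

Point 1:
  Latitude: 50.0568′ = 0.834280°; total 60.8342800
  N ⇒ keep positive
  Longitude: 52 + 22.1748/60 = 52.3695800
  E → positive
Point 2:
  Latitude: 0 + 30.8689/60 = 0.5144817
  N ⇒ keep positive
  λ: 71 + 15.1/60 = 71.2516667
  E → positive
Point 3:
  Lat: degrees = first 2 digits = 38, minutes = 33.399; 38 + 33.399/60 = 38.5566500
  hemisphere S, so the sign is −
  Lon: degrees = first 3 digits = 124, minutes = 6.558; 124 + 6.558/60 = 124.1093000
  E → positive
Point 4:
  Latitude: 29.8254′ = 0.497090°; total 84.4970900
  S → negative
  λ: 51.124′ = 0.852067°; total 128.8520667
  W → negative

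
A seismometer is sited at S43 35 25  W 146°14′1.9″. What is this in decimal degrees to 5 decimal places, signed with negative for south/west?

-43.59028, -146.23386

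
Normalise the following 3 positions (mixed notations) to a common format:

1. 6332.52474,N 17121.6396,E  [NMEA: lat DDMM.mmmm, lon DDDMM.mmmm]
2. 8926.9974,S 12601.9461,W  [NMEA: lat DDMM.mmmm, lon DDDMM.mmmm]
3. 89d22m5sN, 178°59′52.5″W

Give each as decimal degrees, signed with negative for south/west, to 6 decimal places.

1. 63.542079, 171.360660
2. -89.449957, -126.032435
3. 89.368056, -178.997917

Point 1:
  Lat: split at 2 digits → 63° and 32.52474′; 63 + 32.52474/60 = 63.5420790
  N ⇒ keep positive
  Lon: split at 3 digits → 171° and 21.6396′; 171 + 21.6396/60 = 171.3606600
  E → positive
Point 2:
  φ: split at 2 digits → 89° and 26.9974′; 89 + 26.9974/60 = 89.4499567
  S ⇒ negate
  λ: degrees = first 3 digits = 126, minutes = 1.9461; 126 + 1.9461/60 = 126.0324350
  W ⇒ negate
Point 3:
  Latitude: 89° + 22/60 + 5/3600 = 89 + 0.366667 + 0.001389 = 89.3680556
  N ⇒ keep positive
  λ: 178 + 59/60 + 52.5/3600 = 178.9979167
  W → negative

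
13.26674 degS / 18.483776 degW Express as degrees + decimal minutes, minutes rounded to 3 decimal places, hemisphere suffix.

Latitude: minutes = (13.266740 − 13) × 60 = 16.00440
Lon: fractional part 0.483776 → 29.02656 minutes

13° 16.004′ S, 18° 29.027′ W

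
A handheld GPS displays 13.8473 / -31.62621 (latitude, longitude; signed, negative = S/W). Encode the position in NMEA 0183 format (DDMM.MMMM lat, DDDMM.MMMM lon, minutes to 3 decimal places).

Lat: 13° + 0.847300 × 60 = 13° 50.83800′
Longitude is negative → W; |value| = 31.626210
Longitude: 31° + 0.626210 × 60 = 31° 37.57260′

1350.838,N / 03137.573,W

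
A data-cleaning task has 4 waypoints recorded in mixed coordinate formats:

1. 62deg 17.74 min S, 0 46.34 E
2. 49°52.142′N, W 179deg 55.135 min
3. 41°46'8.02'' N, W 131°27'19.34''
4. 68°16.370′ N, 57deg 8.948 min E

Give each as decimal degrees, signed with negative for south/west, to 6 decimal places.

1. -62.295667, 0.772333
2. 49.869033, -179.918917
3. 41.768894, -131.455372
4. 68.272833, 57.149133

Point 1:
  Latitude: 62 + 17.74/60 = 62.2956667
  S → negative
  Longitude: 0 + 46.34/60 = 0.7723333
  E ⇒ keep positive
Point 2:
  φ: 52.142′ = 0.869033°; total 49.8690333
  N ⇒ keep positive
  λ: 55.135′ = 0.918917°; total 179.9189167
  W ⇒ negate
Point 3:
  Lat: 41° + 46/60 + 8.02/3600 = 41 + 0.766667 + 0.002228 = 41.7688944
  N ⇒ keep positive
  Longitude: 131° + 27/60 + 19.34/3600 = 131 + 0.450000 + 0.005372 = 131.4553722
  W ⇒ negate
Point 4:
  Latitude: 68 + 16.37/60 = 68.2728333
  N ⇒ keep positive
  Lon: 8.948′ = 0.149133°; total 57.1491333
  E → positive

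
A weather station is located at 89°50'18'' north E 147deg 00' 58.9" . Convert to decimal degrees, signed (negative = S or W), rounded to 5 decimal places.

89.83833, 147.01636

Lat: 50′ + 18″ = 50.30000′; 89 + 50.30000/60 = 89.838333
N → positive
λ: 0′ + 58.9″ = 0.98167′; 147 + 0.98167/60 = 147.016361
E → positive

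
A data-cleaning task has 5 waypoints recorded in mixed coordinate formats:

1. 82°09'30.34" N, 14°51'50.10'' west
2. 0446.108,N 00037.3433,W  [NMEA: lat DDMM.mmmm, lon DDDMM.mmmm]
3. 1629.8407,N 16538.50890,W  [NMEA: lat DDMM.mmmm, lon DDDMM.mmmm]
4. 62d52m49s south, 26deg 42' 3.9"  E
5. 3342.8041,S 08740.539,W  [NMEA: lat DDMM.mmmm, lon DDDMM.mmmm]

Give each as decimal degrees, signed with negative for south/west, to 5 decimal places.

Point 1:
  Lat: 82° + 9/60 + 30.34/3600 = 82 + 0.150000 + 0.008428 = 82.158428
  N ⇒ keep positive
  λ: 14 + 51/60 + 50.1/3600 = 14.863917
  W ⇒ negate
Point 2:
  φ: degrees = first 2 digits = 4, minutes = 46.108; 4 + 46.108/60 = 4.768467
  N ⇒ keep positive
  λ: degrees = first 3 digits = 0, minutes = 37.3433; 0 + 37.3433/60 = 0.622388
  W ⇒ negate
Point 3:
  φ: degrees = first 2 digits = 16, minutes = 29.8407; 16 + 29.8407/60 = 16.497345
  N → positive
  Lon: degrees = first 3 digits = 165, minutes = 38.5089; 165 + 38.5089/60 = 165.641815
  W ⇒ negate
Point 4:
  φ: 52′ + 49″ = 52.81667′; 62 + 52.81667/60 = 62.880278
  S ⇒ negate
  Longitude: 42′ + 3.9″ = 42.06500′; 26 + 42.06500/60 = 26.701083
  E ⇒ keep positive
Point 5:
  Lat: degrees = first 2 digits = 33, minutes = 42.8041; 33 + 42.8041/60 = 33.713402
  S ⇒ negate
  Longitude: split at 3 digits → 087° and 40.539′; 87 + 40.539/60 = 87.675650
  hemisphere W, so the sign is −

1. 82.15843, -14.86392
2. 4.76847, -0.62239
3. 16.49735, -165.64182
4. -62.88028, 26.70108
5. -33.71340, -87.67565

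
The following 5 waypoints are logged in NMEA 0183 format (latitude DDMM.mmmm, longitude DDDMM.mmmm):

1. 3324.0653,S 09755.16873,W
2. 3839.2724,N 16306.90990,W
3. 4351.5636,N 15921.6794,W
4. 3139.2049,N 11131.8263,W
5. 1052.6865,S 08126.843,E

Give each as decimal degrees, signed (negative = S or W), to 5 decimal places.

Point 1:
  φ: split at 2 digits → 33° and 24.0653′; 33 + 24.0653/60 = 33.401088
  S ⇒ negate
  Longitude: split at 3 digits → 097° and 55.16873′; 97 + 55.16873/60 = 97.919479
  W ⇒ negate
Point 2:
  φ: split at 2 digits → 38° and 39.2724′; 38 + 39.2724/60 = 38.654540
  N → positive
  Longitude: degrees = first 3 digits = 163, minutes = 6.9099; 163 + 6.9099/60 = 163.115165
  hemisphere W, so the sign is −
Point 3:
  φ: degrees = first 2 digits = 43, minutes = 51.5636; 43 + 51.5636/60 = 43.859393
  N → positive
  λ: degrees = first 3 digits = 159, minutes = 21.6794; 159 + 21.6794/60 = 159.361323
  hemisphere W, so the sign is −
Point 4:
  φ: degrees = first 2 digits = 31, minutes = 39.2049; 31 + 39.2049/60 = 31.653415
  N ⇒ keep positive
  λ: degrees = first 3 digits = 111, minutes = 31.8263; 111 + 31.8263/60 = 111.530438
  hemisphere W, so the sign is −
Point 5:
  Lat: degrees = first 2 digits = 10, minutes = 52.6865; 10 + 52.6865/60 = 10.878108
  S → negative
  Lon: split at 3 digits → 081° and 26.843′; 81 + 26.843/60 = 81.447383
  E → positive

1. -33.40109, -97.91948
2. 38.65454, -163.11517
3. 43.85939, -159.36132
4. 31.65342, -111.53044
5. -10.87811, 81.44738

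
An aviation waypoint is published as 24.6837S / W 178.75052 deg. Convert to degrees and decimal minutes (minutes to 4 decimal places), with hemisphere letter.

φ: 24° + 0.683700 × 60 = 24° 41.022000′
Longitude: fractional part 0.750520 → 45.031200 minutes

24° 41.0220′ S, 178° 45.0312′ W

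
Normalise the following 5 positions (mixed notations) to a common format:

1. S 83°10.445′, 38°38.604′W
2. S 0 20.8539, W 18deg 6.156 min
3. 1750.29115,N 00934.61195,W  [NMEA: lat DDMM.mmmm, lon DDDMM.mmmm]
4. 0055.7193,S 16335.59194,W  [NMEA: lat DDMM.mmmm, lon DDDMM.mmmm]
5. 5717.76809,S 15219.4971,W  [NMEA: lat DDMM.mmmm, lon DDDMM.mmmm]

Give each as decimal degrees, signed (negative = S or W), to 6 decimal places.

1. -83.174083, -38.643400
2. -0.347565, -18.102600
3. 17.838186, -9.576866
4. -0.928655, -163.593199
5. -57.296135, -152.324952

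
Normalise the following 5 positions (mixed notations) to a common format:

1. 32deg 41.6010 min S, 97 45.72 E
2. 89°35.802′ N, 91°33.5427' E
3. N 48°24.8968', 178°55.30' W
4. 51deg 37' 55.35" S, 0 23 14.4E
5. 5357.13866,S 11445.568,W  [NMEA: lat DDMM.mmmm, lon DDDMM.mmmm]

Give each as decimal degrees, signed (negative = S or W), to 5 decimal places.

1. -32.69335, 97.76200
2. 89.59670, 91.55905
3. 48.41495, -178.92167
4. -51.63204, 0.38733
5. -53.95231, -114.75947

Point 1:
  φ: 32 + 41.601/60 = 32.693350
  S ⇒ negate
  Longitude: 97 + 45.72/60 = 97.762000
  E ⇒ keep positive
Point 2:
  Lat: 35.802′ = 0.596700°; total 89.596700
  N → positive
  Longitude: 33.5427′ = 0.559045°; total 91.559045
  E → positive
Point 3:
  φ: 48 + 24.8968/60 = 48.414947
  N ⇒ keep positive
  Longitude: 178 + 55.3/60 = 178.921667
  hemisphere W, so the sign is −
Point 4:
  Lat: 37′ + 55.35″ = 37.92250′; 51 + 37.92250/60 = 51.632042
  hemisphere S, so the sign is −
  λ: 0° + 23/60 + 14.4/3600 = 0 + 0.383333 + 0.004000 = 0.387333
  E ⇒ keep positive
Point 5:
  φ: degrees = first 2 digits = 53, minutes = 57.13866; 53 + 57.13866/60 = 53.952311
  S → negative
  λ: degrees = first 3 digits = 114, minutes = 45.568; 114 + 45.568/60 = 114.759467
  W → negative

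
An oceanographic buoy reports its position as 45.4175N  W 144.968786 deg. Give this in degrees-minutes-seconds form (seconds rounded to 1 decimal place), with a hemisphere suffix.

45°25′3.0″ N, 144°58′7.6″ W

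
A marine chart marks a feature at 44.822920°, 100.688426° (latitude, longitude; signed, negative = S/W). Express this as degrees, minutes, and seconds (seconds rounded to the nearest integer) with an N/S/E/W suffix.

44°49′23″ N, 100°41′18″ E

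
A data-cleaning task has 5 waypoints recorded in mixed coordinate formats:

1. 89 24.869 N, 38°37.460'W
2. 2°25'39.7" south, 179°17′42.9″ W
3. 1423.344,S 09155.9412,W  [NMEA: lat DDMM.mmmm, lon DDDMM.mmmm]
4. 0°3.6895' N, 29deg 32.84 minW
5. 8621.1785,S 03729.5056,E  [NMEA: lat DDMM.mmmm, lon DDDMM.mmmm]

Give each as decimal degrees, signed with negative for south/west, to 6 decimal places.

1. 89.414483, -38.624333
2. -2.427694, -179.295250
3. -14.389067, -91.932353
4. 0.061492, -29.547333
5. -86.352975, 37.491760

Point 1:
  Latitude: 89 + 24.869/60 = 89.4144833
  N → positive
  Longitude: 38 + 37.46/60 = 38.6243333
  W → negative
Point 2:
  Latitude: 2° + 25/60 + 39.7/3600 = 2 + 0.416667 + 0.011028 = 2.4276944
  S ⇒ negate
  λ: 17′ + 42.9″ = 17.71500′; 179 + 17.71500/60 = 179.2952500
  hemisphere W, so the sign is −
Point 3:
  Lat: split at 2 digits → 14° and 23.344′; 14 + 23.344/60 = 14.3890667
  S → negative
  Longitude: split at 3 digits → 091° and 55.9412′; 91 + 55.9412/60 = 91.9323533
  hemisphere W, so the sign is −
Point 4:
  Lat: 3.6895′ = 0.061492°; total 0.0614917
  N → positive
  Lon: 29 + 32.84/60 = 29.5473333
  W → negative
Point 5:
  Latitude: split at 2 digits → 86° and 21.1785′; 86 + 21.1785/60 = 86.3529750
  hemisphere S, so the sign is −
  Lon: degrees = first 3 digits = 37, minutes = 29.5056; 37 + 29.5056/60 = 37.4917600
  E ⇒ keep positive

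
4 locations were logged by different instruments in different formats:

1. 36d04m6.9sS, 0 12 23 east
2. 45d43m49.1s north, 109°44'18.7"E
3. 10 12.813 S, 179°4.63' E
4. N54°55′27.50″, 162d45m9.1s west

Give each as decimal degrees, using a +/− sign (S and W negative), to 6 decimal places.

Point 1:
  Lat: 36° + 4/60 + 6.9/3600 = 36 + 0.066667 + 0.001917 = 36.0685833
  S ⇒ negate
  λ: 12′ + 23″ = 12.38333′; 0 + 12.38333/60 = 0.2063889
  E → positive
Point 2:
  Lat: 45 + 43/60 + 49.1/3600 = 45.7303056
  N ⇒ keep positive
  Lon: 109 + 44/60 + 18.7/3600 = 109.7385278
  E → positive
Point 3:
  Latitude: 10 + 12.813/60 = 10.2135500
  hemisphere S, so the sign is −
  Longitude: 179 + 4.63/60 = 179.0771667
  E ⇒ keep positive
Point 4:
  φ: 54 + 55/60 + 27.5/3600 = 54.9243056
  N → positive
  Lon: 162 + 45/60 + 9.1/3600 = 162.7525278
  hemisphere W, so the sign is −

1. -36.068583, 0.206389
2. 45.730306, 109.738528
3. -10.213550, 179.077167
4. 54.924306, -162.752528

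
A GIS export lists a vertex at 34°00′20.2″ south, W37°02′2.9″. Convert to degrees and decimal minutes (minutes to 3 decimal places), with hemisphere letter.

Latitude: 0 + 20.2/60 = 0.33667′
Lon: seconds/60 = 0.04833; minutes = 2 + 0.04833 = 2.04833

34° 0.337′ S, 37° 2.048′ W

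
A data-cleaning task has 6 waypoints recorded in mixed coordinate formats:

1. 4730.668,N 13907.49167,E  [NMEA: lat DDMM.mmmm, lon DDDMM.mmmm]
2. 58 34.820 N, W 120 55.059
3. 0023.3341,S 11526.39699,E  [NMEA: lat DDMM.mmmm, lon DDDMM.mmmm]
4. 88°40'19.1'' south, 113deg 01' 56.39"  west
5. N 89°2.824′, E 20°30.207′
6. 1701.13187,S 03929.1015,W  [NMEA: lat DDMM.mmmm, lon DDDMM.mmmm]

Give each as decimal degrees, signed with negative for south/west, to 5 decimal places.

Point 1:
  Lat: split at 2 digits → 47° and 30.668′; 47 + 30.668/60 = 47.511133
  N → positive
  Longitude: degrees = first 3 digits = 139, minutes = 7.49167; 139 + 7.49167/60 = 139.124861
  E → positive
Point 2:
  φ: 58 + 34.82/60 = 58.580333
  N ⇒ keep positive
  Longitude: 120 + 55.059/60 = 120.917650
  W ⇒ negate
Point 3:
  φ: split at 2 digits → 00° and 23.3341′; 0 + 23.3341/60 = 0.388902
  S ⇒ negate
  Longitude: split at 3 digits → 115° and 26.39699′; 115 + 26.39699/60 = 115.439950
  E → positive
Point 4:
  φ: 88 + 40/60 + 19.1/3600 = 88.671972
  S → negative
  Longitude: 1′ + 56.39″ = 1.93983′; 113 + 1.93983/60 = 113.032331
  W → negative
Point 5:
  Latitude: 2.824′ = 0.047067°; total 89.047067
  N → positive
  Longitude: 30.207′ = 0.503450°; total 20.503450
  E ⇒ keep positive
Point 6:
  φ: degrees = first 2 digits = 17, minutes = 1.13187; 17 + 1.13187/60 = 17.018865
  S → negative
  Lon: degrees = first 3 digits = 39, minutes = 29.1015; 39 + 29.1015/60 = 39.485025
  W → negative

1. 47.51113, 139.12486
2. 58.58033, -120.91765
3. -0.38890, 115.43995
4. -88.67197, -113.03233
5. 89.04707, 20.50345
6. -17.01886, -39.48503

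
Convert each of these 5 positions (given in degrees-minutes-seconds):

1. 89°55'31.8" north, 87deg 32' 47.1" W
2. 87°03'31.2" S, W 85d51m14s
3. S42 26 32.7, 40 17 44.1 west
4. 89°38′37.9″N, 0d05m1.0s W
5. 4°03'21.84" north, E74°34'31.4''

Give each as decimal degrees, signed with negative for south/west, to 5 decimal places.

1. 89.92550, -87.54642
2. -87.05867, -85.85389
3. -42.44242, -40.29558
4. 89.64386, -0.08361
5. 4.05607, 74.57539

Point 1:
  Lat: 89° + 55/60 + 31.8/3600 = 89 + 0.916667 + 0.008833 = 89.925500
  N ⇒ keep positive
  Longitude: 87° + 32/60 + 47.1/3600 = 87 + 0.533333 + 0.013083 = 87.546417
  W ⇒ negate
Point 2:
  Latitude: 87 + 3/60 + 31.2/3600 = 87.058667
  S ⇒ negate
  λ: 85° + 51/60 + 14/3600 = 85 + 0.850000 + 0.003889 = 85.853889
  hemisphere W, so the sign is −
Point 3:
  φ: 26′ + 32.7″ = 26.54500′; 42 + 26.54500/60 = 42.442417
  S → negative
  Lon: 40° + 17/60 + 44.1/3600 = 40 + 0.283333 + 0.012250 = 40.295583
  W ⇒ negate
Point 4:
  φ: 89° + 38/60 + 37.9/3600 = 89 + 0.633333 + 0.010528 = 89.643861
  N → positive
  Lon: 0° + 5/60 + 1/3600 = 0 + 0.083333 + 0.000278 = 0.083611
  W ⇒ negate
Point 5:
  Lat: 3′ + 21.84″ = 3.36400′; 4 + 3.36400/60 = 4.056067
  N ⇒ keep positive
  Longitude: 34′ + 31.4″ = 34.52333′; 74 + 34.52333/60 = 74.575389
  E ⇒ keep positive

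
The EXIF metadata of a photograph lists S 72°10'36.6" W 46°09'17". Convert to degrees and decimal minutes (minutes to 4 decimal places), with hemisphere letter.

φ: seconds/60 = 0.61000; minutes = 10 + 0.61000 = 10.610000
Lon: seconds/60 = 0.28333; minutes = 9 + 0.28333 = 9.283333

72° 10.6100′ S, 46° 9.2833′ W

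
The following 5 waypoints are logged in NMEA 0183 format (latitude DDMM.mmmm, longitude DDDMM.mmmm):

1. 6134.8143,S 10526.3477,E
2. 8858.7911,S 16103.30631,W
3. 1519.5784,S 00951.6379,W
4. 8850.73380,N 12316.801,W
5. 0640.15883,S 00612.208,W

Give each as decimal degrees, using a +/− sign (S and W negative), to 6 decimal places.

Point 1:
  Latitude: split at 2 digits → 61° and 34.8143′; 61 + 34.8143/60 = 61.5802383
  S ⇒ negate
  λ: split at 3 digits → 105° and 26.3477′; 105 + 26.3477/60 = 105.4391283
  E ⇒ keep positive
Point 2:
  Lat: degrees = first 2 digits = 88, minutes = 58.7911; 88 + 58.7911/60 = 88.9798517
  hemisphere S, so the sign is −
  Longitude: split at 3 digits → 161° and 3.30631′; 161 + 3.30631/60 = 161.0551052
  hemisphere W, so the sign is −
Point 3:
  Latitude: degrees = first 2 digits = 15, minutes = 19.5784; 15 + 19.5784/60 = 15.3263067
  S ⇒ negate
  λ: degrees = first 3 digits = 9, minutes = 51.6379; 9 + 51.6379/60 = 9.8606317
  hemisphere W, so the sign is −
Point 4:
  Latitude: degrees = first 2 digits = 88, minutes = 50.7338; 88 + 50.7338/60 = 88.8455633
  N → positive
  λ: degrees = first 3 digits = 123, minutes = 16.801; 123 + 16.801/60 = 123.2800167
  hemisphere W, so the sign is −
Point 5:
  Latitude: split at 2 digits → 06° and 40.15883′; 6 + 40.15883/60 = 6.6693138
  S ⇒ negate
  Lon: degrees = first 3 digits = 6, minutes = 12.208; 6 + 12.208/60 = 6.2034667
  W → negative

1. -61.580238, 105.439128
2. -88.979852, -161.055105
3. -15.326307, -9.860632
4. 88.845563, -123.280017
5. -6.669314, -6.203467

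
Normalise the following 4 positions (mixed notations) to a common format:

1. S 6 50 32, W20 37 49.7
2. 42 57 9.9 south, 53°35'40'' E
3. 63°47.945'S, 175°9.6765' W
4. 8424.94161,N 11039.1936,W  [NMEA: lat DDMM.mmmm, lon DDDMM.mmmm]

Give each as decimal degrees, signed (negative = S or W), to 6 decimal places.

1. -6.842222, -20.630472
2. -42.952750, 53.594444
3. -63.799083, -175.161275
4. 84.415694, -110.653227

Point 1:
  Lat: 6 + 50/60 + 32/3600 = 6.8422222
  hemisphere S, so the sign is −
  λ: 20 + 37/60 + 49.7/3600 = 20.6304722
  W ⇒ negate
Point 2:
  φ: 57′ + 9.9″ = 57.16500′; 42 + 57.16500/60 = 42.9527500
  S → negative
  Lon: 53 + 35/60 + 40/3600 = 53.5944444
  E → positive
Point 3:
  Lat: 47.945′ = 0.799083°; total 63.7990833
  S → negative
  Lon: 9.6765′ = 0.161275°; total 175.1612750
  W ⇒ negate
Point 4:
  φ: split at 2 digits → 84° and 24.94161′; 84 + 24.94161/60 = 84.4156935
  N → positive
  Lon: split at 3 digits → 110° and 39.1936′; 110 + 39.1936/60 = 110.6532267
  W → negative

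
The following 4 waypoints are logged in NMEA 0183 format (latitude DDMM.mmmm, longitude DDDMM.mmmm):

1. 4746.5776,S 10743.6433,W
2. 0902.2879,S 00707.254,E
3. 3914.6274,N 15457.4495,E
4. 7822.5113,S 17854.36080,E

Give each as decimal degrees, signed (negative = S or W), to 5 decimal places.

1. -47.77629, -107.72739
2. -9.03813, 7.12090
3. 39.24379, 154.95749
4. -78.37519, 178.90601

Point 1:
  Latitude: degrees = first 2 digits = 47, minutes = 46.5776; 47 + 46.5776/60 = 47.776293
  hemisphere S, so the sign is −
  λ: split at 3 digits → 107° and 43.6433′; 107 + 43.6433/60 = 107.727388
  W ⇒ negate
Point 2:
  φ: degrees = first 2 digits = 9, minutes = 2.2879; 9 + 2.2879/60 = 9.038132
  S ⇒ negate
  Lon: degrees = first 3 digits = 7, minutes = 7.254; 7 + 7.254/60 = 7.120900
  E ⇒ keep positive
Point 3:
  Lat: split at 2 digits → 39° and 14.6274′; 39 + 14.6274/60 = 39.243790
  N ⇒ keep positive
  λ: split at 3 digits → 154° and 57.4495′; 154 + 57.4495/60 = 154.957492
  E → positive
Point 4:
  Latitude: degrees = first 2 digits = 78, minutes = 22.5113; 78 + 22.5113/60 = 78.375188
  S → negative
  Lon: degrees = first 3 digits = 178, minutes = 54.3608; 178 + 54.3608/60 = 178.906013
  E → positive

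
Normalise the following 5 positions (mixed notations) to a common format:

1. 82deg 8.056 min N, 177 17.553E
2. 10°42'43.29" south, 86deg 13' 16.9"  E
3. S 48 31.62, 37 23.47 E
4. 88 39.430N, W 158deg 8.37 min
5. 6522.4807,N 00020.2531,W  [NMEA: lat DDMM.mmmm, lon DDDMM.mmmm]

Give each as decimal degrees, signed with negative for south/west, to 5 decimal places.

Point 1:
  Latitude: 82 + 8.056/60 = 82.134267
  N ⇒ keep positive
  λ: 177 + 17.553/60 = 177.292550
  E ⇒ keep positive
Point 2:
  Lat: 10 + 42/60 + 43.29/3600 = 10.712025
  hemisphere S, so the sign is −
  λ: 13′ + 16.9″ = 13.28167′; 86 + 13.28167/60 = 86.221361
  E → positive
Point 3:
  Latitude: 48 + 31.62/60 = 48.527000
  hemisphere S, so the sign is −
  Lon: 23.47′ = 0.391167°; total 37.391167
  E → positive
Point 4:
  Latitude: 88 + 39.43/60 = 88.657167
  N → positive
  λ: 8.37′ = 0.139500°; total 158.139500
  hemisphere W, so the sign is −
Point 5:
  Latitude: split at 2 digits → 65° and 22.4807′; 65 + 22.4807/60 = 65.374678
  N → positive
  Longitude: split at 3 digits → 000° and 20.2531′; 0 + 20.2531/60 = 0.337552
  W → negative

1. 82.13427, 177.29255
2. -10.71203, 86.22136
3. -48.52700, 37.39117
4. 88.65717, -158.13950
5. 65.37468, -0.33755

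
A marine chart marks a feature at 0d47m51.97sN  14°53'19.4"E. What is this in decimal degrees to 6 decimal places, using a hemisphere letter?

Lat: 0° + 47/60 + 51.97/3600 = 0 + 0.783333 + 0.014436 = 0.7977694
λ: 14 + 53/60 + 19.4/3600 = 14.8887222

0.797769° N, 14.888722° E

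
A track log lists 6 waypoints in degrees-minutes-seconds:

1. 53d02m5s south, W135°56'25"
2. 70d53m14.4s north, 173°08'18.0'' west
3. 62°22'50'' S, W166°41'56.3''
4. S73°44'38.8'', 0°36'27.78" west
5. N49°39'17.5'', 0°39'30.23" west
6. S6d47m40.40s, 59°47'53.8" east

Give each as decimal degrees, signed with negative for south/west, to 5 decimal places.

1. -53.03472, -135.94028
2. 70.88733, -173.13833
3. -62.38056, -166.69897
4. -73.74411, -0.60772
5. 49.65486, -0.65840
6. -6.79456, 59.79828

Point 1:
  φ: 53 + 2/60 + 5/3600 = 53.034722
  S → negative
  Lon: 135° + 56/60 + 25/3600 = 135 + 0.933333 + 0.006944 = 135.940278
  W ⇒ negate
Point 2:
  Lat: 70 + 53/60 + 14.4/3600 = 70.887333
  N ⇒ keep positive
  λ: 173 + 8/60 + 18/3600 = 173.138333
  hemisphere W, so the sign is −
Point 3:
  φ: 62° + 22/60 + 50/3600 = 62 + 0.366667 + 0.013889 = 62.380556
  hemisphere S, so the sign is −
  λ: 166° + 41/60 + 56.3/3600 = 166 + 0.683333 + 0.015639 = 166.698972
  hemisphere W, so the sign is −
Point 4:
  Lat: 73 + 44/60 + 38.8/3600 = 73.744111
  S → negative
  λ: 0° + 36/60 + 27.78/3600 = 0 + 0.600000 + 0.007717 = 0.607717
  hemisphere W, so the sign is −
Point 5:
  Latitude: 49° + 39/60 + 17.5/3600 = 49 + 0.650000 + 0.004861 = 49.654861
  N → positive
  λ: 39′ + 30.23″ = 39.50383′; 0 + 39.50383/60 = 0.658397
  W → negative
Point 6:
  Lat: 6° + 47/60 + 40.4/3600 = 6 + 0.783333 + 0.011222 = 6.794556
  S → negative
  Longitude: 47′ + 53.8″ = 47.89667′; 59 + 47.89667/60 = 59.798278
  E → positive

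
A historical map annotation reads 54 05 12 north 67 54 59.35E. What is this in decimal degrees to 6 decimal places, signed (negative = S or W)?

54.086667, 67.916486

Latitude: 5′ + 12″ = 5.20000′; 54 + 5.20000/60 = 54.0866667
N → positive
Longitude: 67 + 54/60 + 59.35/3600 = 67.9164861
E → positive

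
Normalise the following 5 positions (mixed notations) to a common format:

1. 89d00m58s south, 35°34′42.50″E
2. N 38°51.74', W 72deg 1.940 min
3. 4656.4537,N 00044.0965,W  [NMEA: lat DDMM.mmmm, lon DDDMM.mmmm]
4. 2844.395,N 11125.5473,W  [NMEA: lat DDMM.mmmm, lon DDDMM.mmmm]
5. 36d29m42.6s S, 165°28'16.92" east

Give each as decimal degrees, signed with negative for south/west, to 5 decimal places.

Point 1:
  Latitude: 0′ + 58″ = 0.96667′; 89 + 0.96667/60 = 89.016111
  S → negative
  λ: 35 + 34/60 + 42.5/3600 = 35.578472
  E ⇒ keep positive
Point 2:
  Lat: 38 + 51.74/60 = 38.862333
  N → positive
  λ: 72 + 1.94/60 = 72.032333
  W → negative
Point 3:
  Lat: degrees = first 2 digits = 46, minutes = 56.4537; 46 + 56.4537/60 = 46.940895
  N → positive
  λ: split at 3 digits → 000° and 44.0965′; 0 + 44.0965/60 = 0.734942
  W ⇒ negate
Point 4:
  Latitude: split at 2 digits → 28° and 44.395′; 28 + 44.395/60 = 28.739917
  N → positive
  λ: degrees = first 3 digits = 111, minutes = 25.5473; 111 + 25.5473/60 = 111.425788
  hemisphere W, so the sign is −
Point 5:
  φ: 36° + 29/60 + 42.6/3600 = 36 + 0.483333 + 0.011833 = 36.495167
  hemisphere S, so the sign is −
  Longitude: 28′ + 16.92″ = 28.28200′; 165 + 28.28200/60 = 165.471367
  E → positive

1. -89.01611, 35.57847
2. 38.86233, -72.03233
3. 46.94090, -0.73494
4. 28.73992, -111.42579
5. -36.49517, 165.47137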